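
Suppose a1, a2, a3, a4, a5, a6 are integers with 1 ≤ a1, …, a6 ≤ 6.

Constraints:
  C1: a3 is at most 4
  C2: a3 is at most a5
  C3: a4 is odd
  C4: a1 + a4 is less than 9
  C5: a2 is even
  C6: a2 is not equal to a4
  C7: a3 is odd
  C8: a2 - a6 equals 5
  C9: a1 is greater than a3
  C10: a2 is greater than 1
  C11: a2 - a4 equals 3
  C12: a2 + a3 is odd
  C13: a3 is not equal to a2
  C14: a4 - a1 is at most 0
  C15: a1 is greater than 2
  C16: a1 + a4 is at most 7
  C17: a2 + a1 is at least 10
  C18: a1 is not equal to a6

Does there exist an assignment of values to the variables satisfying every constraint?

Setting (a1, a2, a3, a4, a5, a6) = (4, 6, 1, 3, 3, 1) satisfies everything: constraint 4: a1 + a4 = 7; constraint 8: a2 - a6 = 5; constraint 11: a2 - a4 = 3, and the others follow.

Satisfiable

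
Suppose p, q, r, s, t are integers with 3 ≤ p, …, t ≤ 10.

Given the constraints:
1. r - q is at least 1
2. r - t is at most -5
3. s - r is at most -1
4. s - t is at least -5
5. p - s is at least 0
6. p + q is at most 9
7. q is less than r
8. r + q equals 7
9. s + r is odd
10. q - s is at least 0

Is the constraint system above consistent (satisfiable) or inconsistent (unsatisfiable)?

Constraints 1, 2, 4, and 10 give q − s ≥ 0, s − t ≥ -5, t − r ≥ 5, r − q ≥ 1.
Adding all 4 inequalities: the left sides telescope to 0, and the right sides sum to 0 + (-5) + 5 + 1 = 1. So 0 ≥ 1, which is false.

Unsatisfiable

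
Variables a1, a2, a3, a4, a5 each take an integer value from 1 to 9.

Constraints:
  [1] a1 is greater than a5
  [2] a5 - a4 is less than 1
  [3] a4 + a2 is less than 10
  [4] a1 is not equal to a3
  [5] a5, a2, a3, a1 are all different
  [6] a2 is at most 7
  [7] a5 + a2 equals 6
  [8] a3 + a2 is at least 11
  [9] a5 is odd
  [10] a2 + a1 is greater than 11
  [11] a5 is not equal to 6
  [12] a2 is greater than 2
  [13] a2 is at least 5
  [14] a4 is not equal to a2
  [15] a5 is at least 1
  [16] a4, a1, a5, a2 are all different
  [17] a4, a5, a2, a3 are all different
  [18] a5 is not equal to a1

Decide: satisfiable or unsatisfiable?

Setting (a1, a2, a3, a4, a5) = (7, 5, 6, 2, 1) satisfies everything: constraint 2: a5 - a4 = -1; constraint 3: a4 + a2 = 7; constraint 7: a5 + a2 = 6, and the others follow.

Satisfiable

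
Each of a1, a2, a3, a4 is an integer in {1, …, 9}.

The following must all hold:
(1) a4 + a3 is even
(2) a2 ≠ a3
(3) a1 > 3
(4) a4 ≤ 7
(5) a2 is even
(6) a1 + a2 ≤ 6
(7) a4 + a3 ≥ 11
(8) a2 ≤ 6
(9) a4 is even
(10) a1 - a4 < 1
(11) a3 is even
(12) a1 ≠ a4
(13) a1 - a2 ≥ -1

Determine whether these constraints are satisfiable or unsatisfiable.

Setting (a1, a2, a3, a4) = (4, 2, 8, 6) satisfies everything: constraint 6: a1 + a2 = 6; constraint 7: a4 + a3 = 14, and the others follow.

Satisfiable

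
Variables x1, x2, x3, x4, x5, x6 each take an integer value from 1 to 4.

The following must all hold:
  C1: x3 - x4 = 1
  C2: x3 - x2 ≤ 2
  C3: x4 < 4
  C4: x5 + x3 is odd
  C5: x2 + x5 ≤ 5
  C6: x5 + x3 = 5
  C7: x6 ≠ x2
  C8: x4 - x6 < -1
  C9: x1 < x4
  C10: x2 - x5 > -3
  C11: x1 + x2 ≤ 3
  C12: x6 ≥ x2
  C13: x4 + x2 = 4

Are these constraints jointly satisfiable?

Satisfiable

The assignment x1 = 1, x2 = 2, x3 = 3, x4 = 2, x5 = 2, x6 = 4 works:
  constraint 1 holds since x3 - x4 = 1.
  constraint 2 holds since x3 - x2 = 1.
The rest check out directly.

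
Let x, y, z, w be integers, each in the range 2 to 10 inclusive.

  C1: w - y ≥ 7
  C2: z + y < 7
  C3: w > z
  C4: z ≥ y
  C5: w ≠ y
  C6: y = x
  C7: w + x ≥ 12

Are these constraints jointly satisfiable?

Take x = 2, y = 2, z = 2, w = 10. Then constraint 1: w - y = 8; constraint 2: z + y = 4; constraint 7: w + x = 12, and every other listed constraint is also met.

Satisfiable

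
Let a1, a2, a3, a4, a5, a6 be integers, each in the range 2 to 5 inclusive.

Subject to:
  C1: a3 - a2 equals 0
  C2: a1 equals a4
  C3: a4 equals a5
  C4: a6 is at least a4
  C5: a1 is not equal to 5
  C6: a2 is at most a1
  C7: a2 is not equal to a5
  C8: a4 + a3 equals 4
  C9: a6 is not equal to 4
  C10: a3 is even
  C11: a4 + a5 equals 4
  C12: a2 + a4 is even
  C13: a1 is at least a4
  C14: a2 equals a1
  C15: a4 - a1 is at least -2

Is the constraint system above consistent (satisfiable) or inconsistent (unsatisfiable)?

Unsatisfiable

From constraints 2, 3, and 14, a2 = a1 = a4 = a5, so a2 = a5. But constraint 7 says a2 ≠ a5. Contradiction.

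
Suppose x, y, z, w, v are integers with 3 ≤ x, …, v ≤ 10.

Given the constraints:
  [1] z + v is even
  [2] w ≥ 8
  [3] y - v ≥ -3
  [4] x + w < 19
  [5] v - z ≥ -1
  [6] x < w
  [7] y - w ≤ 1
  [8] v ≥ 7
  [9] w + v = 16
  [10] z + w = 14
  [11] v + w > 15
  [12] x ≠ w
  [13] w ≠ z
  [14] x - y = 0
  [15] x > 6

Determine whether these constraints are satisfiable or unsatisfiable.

Satisfiable

Take x = 7, y = 7, z = 5, w = 9, v = 7. Then constraint 3: y - v = 0; constraint 4: x + w = 16, and every other listed constraint is also met.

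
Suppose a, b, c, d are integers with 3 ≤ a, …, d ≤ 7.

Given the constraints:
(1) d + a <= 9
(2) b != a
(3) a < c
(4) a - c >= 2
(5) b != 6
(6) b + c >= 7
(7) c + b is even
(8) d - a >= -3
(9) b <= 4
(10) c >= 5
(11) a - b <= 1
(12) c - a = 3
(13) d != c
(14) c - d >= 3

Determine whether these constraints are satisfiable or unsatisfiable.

Constraints 4, 8, and 14 give d − a ≥ -3, a − c ≥ 2, c − d ≥ 3.
Adding all 3 inequalities: the left sides telescope to 0, and the right sides sum to (-3) + 2 + 3 = 2. So 0 ≥ 2, which is false.

Unsatisfiable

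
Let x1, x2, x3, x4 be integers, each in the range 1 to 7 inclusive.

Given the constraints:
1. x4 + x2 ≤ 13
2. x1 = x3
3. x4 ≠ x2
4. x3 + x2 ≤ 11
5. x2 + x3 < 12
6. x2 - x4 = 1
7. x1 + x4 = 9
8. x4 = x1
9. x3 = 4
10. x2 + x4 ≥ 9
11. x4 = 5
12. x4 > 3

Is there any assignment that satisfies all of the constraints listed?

Constraint 11 fixes x4 = 5 and constraint 9 fixes x3 = 4. Constraints 2 and 8 give x4 = x1 = x3, so x4 = x3. But 5 ≠ 4 — contradiction.

Unsatisfiable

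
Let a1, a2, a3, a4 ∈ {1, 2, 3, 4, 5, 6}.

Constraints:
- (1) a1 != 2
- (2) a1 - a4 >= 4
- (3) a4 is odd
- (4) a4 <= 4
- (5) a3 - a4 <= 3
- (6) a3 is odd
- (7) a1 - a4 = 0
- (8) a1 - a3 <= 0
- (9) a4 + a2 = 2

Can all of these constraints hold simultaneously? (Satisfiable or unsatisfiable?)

Unsatisfiable

Constraints 2, 5, and 8 give a1 − a4 ≥ 4, a4 − a3 ≥ -3, a3 − a1 ≥ 0.
Adding all 3 inequalities: the left sides telescope to 0, and the right sides sum to 4 + (-3) + 0 = 1. So 0 ≥ 1, which is false.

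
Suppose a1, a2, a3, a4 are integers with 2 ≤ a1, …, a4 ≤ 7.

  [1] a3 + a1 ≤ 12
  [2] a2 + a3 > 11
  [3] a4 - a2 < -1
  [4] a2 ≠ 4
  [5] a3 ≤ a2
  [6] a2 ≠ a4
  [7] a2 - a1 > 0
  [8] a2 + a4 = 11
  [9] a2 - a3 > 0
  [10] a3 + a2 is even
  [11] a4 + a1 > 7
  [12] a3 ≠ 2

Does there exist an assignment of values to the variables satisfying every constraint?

Try a1 = 5, a2 = 7, a3 = 5, a4 = 4.
Check constraint 1: a3 + a1 = 10; constraint 2: a2 + a3 = 12. The remaining constraints are straightforward to verify.

Satisfiable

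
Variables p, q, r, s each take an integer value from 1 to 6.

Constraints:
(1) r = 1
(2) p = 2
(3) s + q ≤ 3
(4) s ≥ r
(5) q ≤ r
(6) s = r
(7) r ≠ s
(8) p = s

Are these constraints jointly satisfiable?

Constraint 2 fixes p = 2 and constraint 1 fixes r = 1. Constraints 6 and 8 give p = s = r, so p = r. But 2 ≠ 1 — contradiction.

Unsatisfiable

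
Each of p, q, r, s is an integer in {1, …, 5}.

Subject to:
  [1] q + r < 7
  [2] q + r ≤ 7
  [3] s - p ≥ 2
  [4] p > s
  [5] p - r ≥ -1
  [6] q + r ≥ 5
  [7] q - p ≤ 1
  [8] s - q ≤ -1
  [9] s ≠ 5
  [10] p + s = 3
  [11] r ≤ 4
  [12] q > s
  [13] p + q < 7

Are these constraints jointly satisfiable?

Constraints 3, 7, and 8 give q − s ≥ 1, s − p ≥ 2, p − q ≥ -1.
Adding all 3 inequalities: the left sides telescope to 0, and the right sides sum to 1 + 2 + (-1) = 2. So 0 ≥ 2, which is false.

Unsatisfiable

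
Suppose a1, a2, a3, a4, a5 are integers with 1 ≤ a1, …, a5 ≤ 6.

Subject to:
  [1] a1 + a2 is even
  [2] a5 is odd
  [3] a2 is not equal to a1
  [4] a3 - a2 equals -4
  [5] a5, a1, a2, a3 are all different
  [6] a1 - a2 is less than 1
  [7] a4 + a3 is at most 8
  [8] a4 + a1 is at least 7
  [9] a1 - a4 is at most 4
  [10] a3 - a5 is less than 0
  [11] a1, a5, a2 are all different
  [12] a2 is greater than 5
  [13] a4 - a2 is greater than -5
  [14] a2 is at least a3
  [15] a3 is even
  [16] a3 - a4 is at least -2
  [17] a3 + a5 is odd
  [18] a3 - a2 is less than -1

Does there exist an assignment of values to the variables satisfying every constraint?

Take a1 = 4, a2 = 6, a3 = 2, a4 = 3, a5 = 3. Then constraint 4: a3 - a2 = -4; constraint 6: a1 - a2 = -2, and every other listed constraint is also met.

Satisfiable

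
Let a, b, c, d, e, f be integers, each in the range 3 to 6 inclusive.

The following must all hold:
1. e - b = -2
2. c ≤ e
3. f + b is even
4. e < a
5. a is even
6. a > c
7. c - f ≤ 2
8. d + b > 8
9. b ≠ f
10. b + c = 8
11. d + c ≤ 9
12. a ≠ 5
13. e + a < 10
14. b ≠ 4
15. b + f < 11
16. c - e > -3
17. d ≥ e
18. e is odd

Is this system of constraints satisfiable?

One satisfying assignment is a = 6, b = 5, c = 3, d = 6, e = 3, f = 3.
For the less obvious constraints — constraint 1: e - b = -2; constraint 7: c - f = 0; constraint 8: d + b = 11 — and the others hold by inspection.

Satisfiable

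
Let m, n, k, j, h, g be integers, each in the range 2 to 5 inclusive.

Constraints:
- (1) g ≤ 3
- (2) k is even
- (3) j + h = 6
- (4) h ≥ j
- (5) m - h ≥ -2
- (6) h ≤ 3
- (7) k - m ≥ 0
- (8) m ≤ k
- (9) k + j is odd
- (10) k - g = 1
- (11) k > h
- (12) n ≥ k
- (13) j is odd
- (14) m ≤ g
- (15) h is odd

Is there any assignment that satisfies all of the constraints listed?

Satisfiable

Setting (m, n, k, j, h, g) = (2, 4, 4, 3, 3, 3) satisfies everything: constraint 3: j + h = 6; constraint 5: m - h = -1; constraint 7: k - m = 2, and the others follow.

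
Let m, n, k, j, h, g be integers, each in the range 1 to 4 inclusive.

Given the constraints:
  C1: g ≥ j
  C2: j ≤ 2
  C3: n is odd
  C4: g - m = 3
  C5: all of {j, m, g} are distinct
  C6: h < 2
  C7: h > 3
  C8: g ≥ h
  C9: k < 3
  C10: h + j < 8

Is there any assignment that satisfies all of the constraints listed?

Unsatisfiable

From constraint 7: h ≥ 4. From constraint 6: h ≤ 1. But 1 < 4, so no value of h works.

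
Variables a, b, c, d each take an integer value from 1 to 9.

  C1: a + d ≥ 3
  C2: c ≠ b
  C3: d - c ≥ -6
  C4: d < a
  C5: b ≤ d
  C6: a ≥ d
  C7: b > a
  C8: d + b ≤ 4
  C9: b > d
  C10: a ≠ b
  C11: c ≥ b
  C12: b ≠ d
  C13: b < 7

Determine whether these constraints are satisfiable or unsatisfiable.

Unsatisfiable

Constraints 4, 5, and 7 give b ≤ d, d < a, a < b. Chaining: b ≤ d < a < b, which forces b < b — impossible.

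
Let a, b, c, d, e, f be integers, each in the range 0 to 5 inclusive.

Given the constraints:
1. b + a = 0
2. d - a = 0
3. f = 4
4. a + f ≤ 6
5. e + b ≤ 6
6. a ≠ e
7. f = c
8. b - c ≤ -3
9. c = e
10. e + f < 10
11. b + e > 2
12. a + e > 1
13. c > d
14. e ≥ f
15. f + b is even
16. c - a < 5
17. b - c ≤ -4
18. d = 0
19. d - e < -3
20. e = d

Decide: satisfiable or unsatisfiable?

Unsatisfiable

Constraint 3 fixes f = 4 and constraint 18 fixes d = 0. Constraints 7, 9, and 20 give f = c = e = d, so f = d. But 4 ≠ 0 — contradiction.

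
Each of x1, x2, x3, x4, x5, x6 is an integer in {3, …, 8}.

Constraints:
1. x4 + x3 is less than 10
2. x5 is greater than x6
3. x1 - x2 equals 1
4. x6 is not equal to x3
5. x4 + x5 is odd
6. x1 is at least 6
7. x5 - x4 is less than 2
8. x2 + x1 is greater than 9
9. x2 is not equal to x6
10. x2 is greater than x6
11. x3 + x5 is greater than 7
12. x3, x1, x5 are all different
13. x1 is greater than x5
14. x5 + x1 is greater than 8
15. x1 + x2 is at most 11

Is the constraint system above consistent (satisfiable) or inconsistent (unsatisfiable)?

Satisfiable

The assignment x1 = 6, x2 = 5, x3 = 3, x4 = 6, x5 = 5, x6 = 4 works:
  constraint 1 holds since x4 + x3 = 9.
  constraint 3 holds since x1 - x2 = 1.
  constraint 7 holds since x5 - x4 = -1.
The rest check out directly.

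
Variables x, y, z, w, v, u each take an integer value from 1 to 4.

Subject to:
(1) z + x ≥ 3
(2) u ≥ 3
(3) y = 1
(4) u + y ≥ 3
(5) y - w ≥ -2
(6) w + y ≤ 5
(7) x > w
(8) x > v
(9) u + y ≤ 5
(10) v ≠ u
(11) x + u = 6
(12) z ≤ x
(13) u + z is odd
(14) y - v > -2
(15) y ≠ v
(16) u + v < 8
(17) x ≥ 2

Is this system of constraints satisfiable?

Satisfiable

The assignment x = 3, y = 1, z = 2, w = 1, v = 2, u = 3 works:
  constraint 1 holds since z + x = 5.
  constraint 4 holds since u + y = 4.
  constraint 5 holds since y - w = 0.
The rest check out directly.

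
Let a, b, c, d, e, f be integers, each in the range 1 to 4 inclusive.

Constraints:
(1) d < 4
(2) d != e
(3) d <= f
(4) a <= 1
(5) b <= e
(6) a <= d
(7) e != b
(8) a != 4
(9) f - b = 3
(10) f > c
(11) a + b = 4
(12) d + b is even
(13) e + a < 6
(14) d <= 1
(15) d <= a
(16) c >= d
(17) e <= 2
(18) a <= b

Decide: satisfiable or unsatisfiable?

From constraints 6 and 14: a ≤ d ≤ 1. From constraints 5 and 17: b ≤ e ≤ 2. Hence a + b ≤ 3. But constraint 11 requires a + b = 4, and 4 > 3. Contradiction.

Unsatisfiable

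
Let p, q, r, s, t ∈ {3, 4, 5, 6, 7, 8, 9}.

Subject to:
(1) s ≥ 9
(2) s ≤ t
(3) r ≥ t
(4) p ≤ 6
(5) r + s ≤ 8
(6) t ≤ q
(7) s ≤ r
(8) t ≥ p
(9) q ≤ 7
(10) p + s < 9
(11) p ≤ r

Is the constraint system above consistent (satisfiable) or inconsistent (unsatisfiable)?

From constraints 1 and 2: t ≥ s and s ≥ 9, so t ≥ 9. From constraints 6 and 9: t ≤ q and q ≤ 7, so t ≤ 7. But 7 < 9, so no value of t works.

Unsatisfiable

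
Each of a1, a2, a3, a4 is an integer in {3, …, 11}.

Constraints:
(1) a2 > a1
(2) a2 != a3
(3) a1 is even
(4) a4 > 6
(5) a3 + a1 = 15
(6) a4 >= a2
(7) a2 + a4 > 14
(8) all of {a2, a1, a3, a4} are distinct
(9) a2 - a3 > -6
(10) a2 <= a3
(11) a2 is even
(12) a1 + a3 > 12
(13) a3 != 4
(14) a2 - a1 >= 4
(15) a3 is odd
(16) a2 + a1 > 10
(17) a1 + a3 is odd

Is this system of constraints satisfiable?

One satisfying assignment is a1 = 4, a2 = 8, a3 = 11, a4 = 9.
For the less obvious constraints — constraint 5: a3 + a1 = 15; constraint 7: a2 + a4 = 17; constraint 9: a2 - a3 = -3 — and the others hold by inspection.

Satisfiable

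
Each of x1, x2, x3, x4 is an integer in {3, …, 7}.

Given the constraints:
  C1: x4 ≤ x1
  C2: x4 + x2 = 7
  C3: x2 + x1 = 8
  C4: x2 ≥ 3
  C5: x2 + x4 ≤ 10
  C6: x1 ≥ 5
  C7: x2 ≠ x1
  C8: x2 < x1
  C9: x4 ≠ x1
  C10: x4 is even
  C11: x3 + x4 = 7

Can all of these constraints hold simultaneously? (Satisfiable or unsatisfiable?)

The assignment x1 = 5, x2 = 3, x3 = 3, x4 = 4 works:
  constraint 2 holds since x4 + x2 = 7.
  constraint 3 holds since x2 + x1 = 8.
The rest check out directly.

Satisfiable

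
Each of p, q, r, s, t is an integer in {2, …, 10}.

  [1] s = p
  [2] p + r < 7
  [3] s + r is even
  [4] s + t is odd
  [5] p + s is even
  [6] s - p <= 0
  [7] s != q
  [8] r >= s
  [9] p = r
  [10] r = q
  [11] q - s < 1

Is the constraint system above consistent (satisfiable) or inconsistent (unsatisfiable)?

Unsatisfiable

From constraints 1, 9, and 10, s = p = r = q, so s = q. But constraint 7 says s ≠ q. Contradiction.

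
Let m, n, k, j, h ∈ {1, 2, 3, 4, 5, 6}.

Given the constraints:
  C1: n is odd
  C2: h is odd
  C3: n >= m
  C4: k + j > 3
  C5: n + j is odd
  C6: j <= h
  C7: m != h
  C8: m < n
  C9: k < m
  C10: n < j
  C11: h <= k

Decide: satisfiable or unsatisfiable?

Unsatisfiable

Constraints 6, 8, 9, 10, and 11 give j ≤ h, h ≤ k, k < m, m < n, n < j. Chaining: j ≤ h ≤ k < m < n < j, which forces j < j — impossible.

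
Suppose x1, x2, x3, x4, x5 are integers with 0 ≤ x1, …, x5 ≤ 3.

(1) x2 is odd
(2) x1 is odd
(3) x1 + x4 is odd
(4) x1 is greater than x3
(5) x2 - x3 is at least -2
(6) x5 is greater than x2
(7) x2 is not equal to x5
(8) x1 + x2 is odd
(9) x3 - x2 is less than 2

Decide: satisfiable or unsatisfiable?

Constraint 2 makes x1 odd and constraint 1 makes x2 odd, so x1 + x2 must be even. Constraint 8 says x1 + x2 is odd — contradiction.

Unsatisfiable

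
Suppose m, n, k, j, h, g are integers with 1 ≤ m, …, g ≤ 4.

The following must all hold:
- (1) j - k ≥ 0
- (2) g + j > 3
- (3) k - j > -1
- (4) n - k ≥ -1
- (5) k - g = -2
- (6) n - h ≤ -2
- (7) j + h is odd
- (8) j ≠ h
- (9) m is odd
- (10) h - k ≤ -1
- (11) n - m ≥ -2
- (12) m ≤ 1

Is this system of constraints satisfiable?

Constraints 4, 6, and 10 give h − n ≥ 2, n − k ≥ -1, k − h ≥ 1.
Adding all 3 inequalities: the left sides telescope to 0, and the right sides sum to 2 + (-1) + 1 = 2. So 0 ≥ 2, which is false.

Unsatisfiable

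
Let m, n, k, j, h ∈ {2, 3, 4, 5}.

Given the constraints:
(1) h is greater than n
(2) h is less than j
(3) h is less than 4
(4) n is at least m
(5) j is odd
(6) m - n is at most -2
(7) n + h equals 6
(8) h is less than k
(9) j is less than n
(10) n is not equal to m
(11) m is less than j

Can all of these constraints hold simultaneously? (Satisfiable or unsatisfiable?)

Constraints 1, 2, and 9 give n < h, h < j, j < n. Chaining: n < h < j < n, which forces n < n — impossible.

Unsatisfiable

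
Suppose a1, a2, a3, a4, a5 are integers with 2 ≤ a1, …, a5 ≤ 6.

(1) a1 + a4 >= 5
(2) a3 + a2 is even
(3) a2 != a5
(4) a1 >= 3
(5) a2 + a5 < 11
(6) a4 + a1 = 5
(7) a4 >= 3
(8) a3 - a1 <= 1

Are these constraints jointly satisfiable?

From constraint 7: a4 ≥ 3. From constraint 4: a1 ≥ 3. Hence a4 + a1 ≥ 6. But constraint 6 requires a4 + a1 = 5, and 5 < 6. Contradiction.

Unsatisfiable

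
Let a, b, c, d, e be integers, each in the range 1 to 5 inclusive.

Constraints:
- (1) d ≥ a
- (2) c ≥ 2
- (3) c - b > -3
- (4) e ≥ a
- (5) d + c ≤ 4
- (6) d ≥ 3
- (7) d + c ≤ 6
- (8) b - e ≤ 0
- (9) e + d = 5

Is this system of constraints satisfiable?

From constraint 6: d ≥ 3. From constraint 2: c ≥ 2. Hence d + c ≥ 5. But constraint 5 requires d + c ≤ 4, and 4 < 5. Contradiction.

Unsatisfiable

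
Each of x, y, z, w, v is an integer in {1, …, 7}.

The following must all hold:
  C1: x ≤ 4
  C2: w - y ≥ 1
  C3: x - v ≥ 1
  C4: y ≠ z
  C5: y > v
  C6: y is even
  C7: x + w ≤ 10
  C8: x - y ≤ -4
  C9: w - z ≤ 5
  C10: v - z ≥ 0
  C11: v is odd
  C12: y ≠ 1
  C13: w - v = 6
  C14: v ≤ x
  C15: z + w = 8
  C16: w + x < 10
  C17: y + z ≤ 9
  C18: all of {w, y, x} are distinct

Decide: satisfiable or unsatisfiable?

Constraints 2, 3, 8, 9, and 10 give w − y ≥ 1, y − x ≥ 4, x − v ≥ 1, v − z ≥ 0, z − w ≥ -5.
Adding all 5 inequalities: the left sides telescope to 0, and the right sides sum to 1 + 4 + 1 + 0 + (-5) = 1. So 0 ≥ 1, which is false.

Unsatisfiable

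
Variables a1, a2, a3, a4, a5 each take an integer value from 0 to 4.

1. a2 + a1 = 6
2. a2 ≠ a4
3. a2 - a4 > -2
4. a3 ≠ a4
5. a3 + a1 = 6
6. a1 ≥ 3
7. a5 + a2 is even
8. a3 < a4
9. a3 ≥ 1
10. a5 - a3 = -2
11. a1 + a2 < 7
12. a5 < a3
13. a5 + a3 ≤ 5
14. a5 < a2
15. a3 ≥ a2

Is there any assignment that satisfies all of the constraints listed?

Satisfiable

The assignment a1 = 4, a2 = 2, a3 = 2, a4 = 3, a5 = 0 works:
  constraint 1 holds since a2 + a1 = 6.
  constraint 3 holds since a2 - a4 = -1.
The rest check out directly.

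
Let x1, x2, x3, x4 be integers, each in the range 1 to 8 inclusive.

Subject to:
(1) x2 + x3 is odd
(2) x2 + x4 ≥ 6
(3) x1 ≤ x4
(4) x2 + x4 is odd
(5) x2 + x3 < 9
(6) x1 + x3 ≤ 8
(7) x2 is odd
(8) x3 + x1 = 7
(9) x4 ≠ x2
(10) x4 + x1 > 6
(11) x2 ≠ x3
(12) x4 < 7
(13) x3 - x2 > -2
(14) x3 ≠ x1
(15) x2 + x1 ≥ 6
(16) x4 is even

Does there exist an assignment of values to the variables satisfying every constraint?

One satisfying assignment is x1 = 3, x2 = 3, x3 = 4, x4 = 6.
For the less obvious constraints — constraint 2: x2 + x4 = 9; constraint 5: x2 + x3 = 7; constraint 6: x1 + x3 = 7 — and the others hold by inspection.

Satisfiable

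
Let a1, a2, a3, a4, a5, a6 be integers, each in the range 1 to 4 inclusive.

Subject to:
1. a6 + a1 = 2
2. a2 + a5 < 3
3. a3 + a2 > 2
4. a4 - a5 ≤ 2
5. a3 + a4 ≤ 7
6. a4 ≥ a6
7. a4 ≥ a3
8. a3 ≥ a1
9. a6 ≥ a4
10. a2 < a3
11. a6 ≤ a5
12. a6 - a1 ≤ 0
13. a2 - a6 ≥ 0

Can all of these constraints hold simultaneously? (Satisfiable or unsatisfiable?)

Unsatisfiable

Constraints 7, 9, 10, and 13 give a4 ≤ a6, a6 ≤ a2, a2 < a3, a3 ≤ a4. Chaining: a4 ≤ a6 ≤ a2 < a3 ≤ a4, which forces a4 < a4 — impossible.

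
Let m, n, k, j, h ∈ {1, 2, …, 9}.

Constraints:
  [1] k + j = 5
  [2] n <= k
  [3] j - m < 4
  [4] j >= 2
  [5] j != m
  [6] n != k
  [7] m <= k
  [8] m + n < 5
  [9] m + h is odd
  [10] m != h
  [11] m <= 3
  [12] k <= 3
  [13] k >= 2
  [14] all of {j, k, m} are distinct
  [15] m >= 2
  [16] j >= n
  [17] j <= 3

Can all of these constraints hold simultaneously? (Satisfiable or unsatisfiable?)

Unsatisfiable

Constraints 4, 11, 12, 13, 15, and 17 confine each of j, k, m to the 2 values {2, 3}.
Constraint 14 requires all 3 of them to be distinct, but only 2 values are available — impossible by the pigeonhole principle.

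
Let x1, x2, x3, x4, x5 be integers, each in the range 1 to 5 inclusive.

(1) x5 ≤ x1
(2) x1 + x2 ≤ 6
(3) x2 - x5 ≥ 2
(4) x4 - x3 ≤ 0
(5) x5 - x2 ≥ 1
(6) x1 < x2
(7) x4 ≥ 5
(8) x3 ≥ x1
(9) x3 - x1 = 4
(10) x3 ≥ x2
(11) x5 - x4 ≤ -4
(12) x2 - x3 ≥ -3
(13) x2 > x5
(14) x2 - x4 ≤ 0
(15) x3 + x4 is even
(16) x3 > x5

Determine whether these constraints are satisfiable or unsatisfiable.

Unsatisfiable

Constraints 4, 5, 11, and 12 give x5 − x2 ≥ 1, x2 − x3 ≥ -3, x3 − x4 ≥ 0, x4 − x5 ≥ 4.
Adding all 4 inequalities: the left sides telescope to 0, and the right sides sum to 1 + (-3) + 0 + 4 = 2. So 0 ≥ 2, which is false.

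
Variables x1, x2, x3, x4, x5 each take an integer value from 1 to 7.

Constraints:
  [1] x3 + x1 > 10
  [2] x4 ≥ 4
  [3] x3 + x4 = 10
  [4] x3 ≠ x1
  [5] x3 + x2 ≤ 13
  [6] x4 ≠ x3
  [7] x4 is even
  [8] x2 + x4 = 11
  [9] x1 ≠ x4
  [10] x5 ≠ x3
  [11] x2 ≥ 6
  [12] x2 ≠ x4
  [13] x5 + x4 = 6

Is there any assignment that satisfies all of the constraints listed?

Setting (x1, x2, x3, x4, x5) = (7, 7, 6, 4, 2) satisfies everything: constraint 1: x3 + x1 = 13; constraint 3: x3 + x4 = 10; constraint 5: x3 + x2 = 13, and the others follow.

Satisfiable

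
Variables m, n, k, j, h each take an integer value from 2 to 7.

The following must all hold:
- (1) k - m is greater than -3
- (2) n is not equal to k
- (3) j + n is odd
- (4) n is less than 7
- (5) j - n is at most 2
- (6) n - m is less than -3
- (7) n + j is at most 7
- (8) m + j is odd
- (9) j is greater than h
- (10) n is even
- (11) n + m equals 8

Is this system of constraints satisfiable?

Take m = 6, n = 2, k = 4, j = 3, h = 2. Then constraint 1: k - m = -2; constraint 5: j - n = 1, and every other listed constraint is also met.

Satisfiable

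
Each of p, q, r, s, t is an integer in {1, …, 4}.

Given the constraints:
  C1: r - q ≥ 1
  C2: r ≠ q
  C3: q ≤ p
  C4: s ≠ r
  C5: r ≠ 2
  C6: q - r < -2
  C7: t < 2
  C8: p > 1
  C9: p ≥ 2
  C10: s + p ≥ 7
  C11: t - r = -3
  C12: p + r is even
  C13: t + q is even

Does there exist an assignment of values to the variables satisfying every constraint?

Satisfiable

Take p = 4, q = 1, r = 4, s = 3, t = 1. Then constraint 1: r - q = 3; constraint 6: q - r = -3; constraint 10: s + p = 7, and every other listed constraint is also met.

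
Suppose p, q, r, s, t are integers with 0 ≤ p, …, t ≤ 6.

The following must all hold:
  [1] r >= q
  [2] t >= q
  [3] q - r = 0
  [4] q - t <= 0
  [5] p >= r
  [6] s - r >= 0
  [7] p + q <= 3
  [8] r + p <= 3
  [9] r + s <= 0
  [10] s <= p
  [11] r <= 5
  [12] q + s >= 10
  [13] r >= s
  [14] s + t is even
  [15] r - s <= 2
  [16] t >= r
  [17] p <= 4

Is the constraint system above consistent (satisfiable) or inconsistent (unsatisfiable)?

From constraints 1 and 11: q ≤ r ≤ 5. From constraints 10 and 17: s ≤ p ≤ 4. Hence q + s ≤ 9. But constraint 12 requires q + s ≥ 10, and 10 > 9. Contradiction.

Unsatisfiable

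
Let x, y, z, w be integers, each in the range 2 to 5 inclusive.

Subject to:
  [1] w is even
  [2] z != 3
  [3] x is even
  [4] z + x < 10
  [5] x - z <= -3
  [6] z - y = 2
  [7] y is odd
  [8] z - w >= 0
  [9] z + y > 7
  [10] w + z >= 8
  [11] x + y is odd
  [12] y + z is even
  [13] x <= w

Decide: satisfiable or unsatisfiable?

Take x = 2, y = 3, z = 5, w = 4. Then constraint 4: z + x = 7; constraint 5: x - z = -3; constraint 6: z - y = 2, and every other listed constraint is also met.

Satisfiable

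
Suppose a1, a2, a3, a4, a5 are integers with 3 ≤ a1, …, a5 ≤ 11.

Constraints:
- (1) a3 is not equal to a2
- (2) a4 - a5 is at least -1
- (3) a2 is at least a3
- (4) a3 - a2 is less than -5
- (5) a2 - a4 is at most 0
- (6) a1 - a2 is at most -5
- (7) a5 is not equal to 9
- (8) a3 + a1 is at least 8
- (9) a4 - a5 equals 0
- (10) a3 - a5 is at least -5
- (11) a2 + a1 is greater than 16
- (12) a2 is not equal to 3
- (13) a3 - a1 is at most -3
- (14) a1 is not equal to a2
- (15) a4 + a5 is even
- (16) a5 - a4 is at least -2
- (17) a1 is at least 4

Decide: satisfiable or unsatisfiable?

Unsatisfiable

Constraints 5, 6, 10, 13, and 16 give a3 − a5 ≥ -5, a5 − a4 ≥ -2, a4 − a2 ≥ 0, a2 − a1 ≥ 5, a1 − a3 ≥ 3.
Adding all 5 inequalities: the left sides telescope to 0, and the right sides sum to (-5) + (-2) + 0 + 5 + 3 = 1. So 0 ≥ 1, which is false.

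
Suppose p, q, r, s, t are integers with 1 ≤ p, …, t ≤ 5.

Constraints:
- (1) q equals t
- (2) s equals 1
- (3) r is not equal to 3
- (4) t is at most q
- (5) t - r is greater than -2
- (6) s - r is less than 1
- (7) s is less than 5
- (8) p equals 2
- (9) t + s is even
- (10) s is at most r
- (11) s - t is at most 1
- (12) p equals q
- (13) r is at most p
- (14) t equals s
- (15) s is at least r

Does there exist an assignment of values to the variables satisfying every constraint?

Unsatisfiable

Constraint 8 fixes p = 2 and constraint 2 fixes s = 1. Constraints 1, 12, and 14 give p = q = t = s, so p = s. But 2 ≠ 1 — contradiction.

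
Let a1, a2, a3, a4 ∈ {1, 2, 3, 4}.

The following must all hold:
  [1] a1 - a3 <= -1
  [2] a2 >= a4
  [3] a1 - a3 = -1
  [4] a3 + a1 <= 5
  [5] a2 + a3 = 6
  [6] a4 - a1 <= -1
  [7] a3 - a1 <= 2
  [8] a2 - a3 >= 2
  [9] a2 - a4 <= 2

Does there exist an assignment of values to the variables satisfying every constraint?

Unsatisfiable

Constraints 1, 6, 8, and 9 give a1 − a4 ≥ 1, a4 − a2 ≥ -2, a2 − a3 ≥ 2, a3 − a1 ≥ 1.
Adding all 4 inequalities: the left sides telescope to 0, and the right sides sum to 1 + (-2) + 2 + 1 = 2. So 0 ≥ 2, which is false.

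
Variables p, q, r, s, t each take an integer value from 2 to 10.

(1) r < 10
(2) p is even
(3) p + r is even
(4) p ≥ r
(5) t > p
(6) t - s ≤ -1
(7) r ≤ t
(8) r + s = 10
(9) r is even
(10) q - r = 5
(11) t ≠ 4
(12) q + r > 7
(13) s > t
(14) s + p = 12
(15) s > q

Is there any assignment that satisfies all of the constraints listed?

Setting (p, q, r, s, t) = (4, 7, 2, 8, 5) satisfies everything: constraint 6: t - s = -3; constraint 8: r + s = 10, and the others follow.

Satisfiable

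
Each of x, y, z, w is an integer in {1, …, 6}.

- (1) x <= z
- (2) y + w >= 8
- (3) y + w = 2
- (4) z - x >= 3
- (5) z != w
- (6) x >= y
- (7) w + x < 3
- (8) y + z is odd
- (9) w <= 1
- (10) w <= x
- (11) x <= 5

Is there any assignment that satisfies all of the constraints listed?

From constraints 6 and 11: y ≤ x ≤ 5. From constraint 9: w ≤ 1. Hence y + w ≤ 6. But constraint 2 requires y + w ≥ 8, and 8 > 6. Contradiction.

Unsatisfiable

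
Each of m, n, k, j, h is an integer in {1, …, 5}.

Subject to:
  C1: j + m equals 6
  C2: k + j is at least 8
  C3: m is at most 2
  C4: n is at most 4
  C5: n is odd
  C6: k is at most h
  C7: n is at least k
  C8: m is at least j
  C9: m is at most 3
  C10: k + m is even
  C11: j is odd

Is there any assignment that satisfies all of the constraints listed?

From constraints 4 and 7: k ≤ n ≤ 4. From constraints 8 and 9: j ≤ m ≤ 3. Hence k + j ≤ 7. But constraint 2 requires k + j ≥ 8, and 8 > 7. Contradiction.

Unsatisfiable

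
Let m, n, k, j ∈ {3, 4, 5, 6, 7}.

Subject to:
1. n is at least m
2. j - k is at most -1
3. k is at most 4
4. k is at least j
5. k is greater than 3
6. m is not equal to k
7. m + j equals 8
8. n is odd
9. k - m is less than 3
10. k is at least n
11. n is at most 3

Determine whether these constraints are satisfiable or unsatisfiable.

Unsatisfiable

From constraints 1 and 11: m ≤ n ≤ 3. From constraints 3 and 4: j ≤ k ≤ 4. Hence m + j ≤ 7. But constraint 7 requires m + j = 8, and 8 > 7. Contradiction.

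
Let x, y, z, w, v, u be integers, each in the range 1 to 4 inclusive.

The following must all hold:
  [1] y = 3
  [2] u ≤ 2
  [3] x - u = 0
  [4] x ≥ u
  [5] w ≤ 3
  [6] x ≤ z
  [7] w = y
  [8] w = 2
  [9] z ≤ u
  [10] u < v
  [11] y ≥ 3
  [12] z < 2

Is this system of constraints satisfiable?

Constraint 8 fixes w = 2 and constraint 1 fixes y = 3, but constraint 7 requires w = y. Since 2 ≠ 3, contradiction.

Unsatisfiable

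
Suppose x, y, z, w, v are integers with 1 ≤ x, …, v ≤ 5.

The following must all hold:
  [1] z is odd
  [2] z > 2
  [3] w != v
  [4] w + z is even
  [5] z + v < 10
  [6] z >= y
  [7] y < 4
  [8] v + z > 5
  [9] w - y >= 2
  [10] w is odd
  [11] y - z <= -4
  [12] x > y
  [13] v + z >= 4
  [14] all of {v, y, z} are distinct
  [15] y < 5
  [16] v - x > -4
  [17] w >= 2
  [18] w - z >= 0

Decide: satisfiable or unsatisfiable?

Take x = 5, y = 1, z = 5, w = 5, v = 2. Then constraint 5: z + v = 7; constraint 8: v + z = 7; constraint 9: w - y = 4, and every other listed constraint is also met.

Satisfiable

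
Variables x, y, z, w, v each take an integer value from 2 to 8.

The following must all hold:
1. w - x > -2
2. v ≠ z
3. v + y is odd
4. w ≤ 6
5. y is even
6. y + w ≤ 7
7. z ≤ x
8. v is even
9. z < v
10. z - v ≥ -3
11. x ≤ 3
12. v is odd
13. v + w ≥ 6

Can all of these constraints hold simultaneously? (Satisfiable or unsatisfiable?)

Constraint 8 makes v even and constraint 5 makes y even, so v + y must be even. Constraint 3 says v + y is odd — contradiction.

Unsatisfiable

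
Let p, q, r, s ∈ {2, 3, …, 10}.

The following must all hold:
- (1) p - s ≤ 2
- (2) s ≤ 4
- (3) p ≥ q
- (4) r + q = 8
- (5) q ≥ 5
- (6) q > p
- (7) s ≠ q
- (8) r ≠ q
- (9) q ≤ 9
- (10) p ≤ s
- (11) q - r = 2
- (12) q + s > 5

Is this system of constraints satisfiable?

From constraints 3 and 5: p ≥ q and q ≥ 5, so p ≥ 5. From constraints 2 and 10: p ≤ s and s ≤ 4, so p ≤ 4. But 4 < 5, so no value of p works.

Unsatisfiable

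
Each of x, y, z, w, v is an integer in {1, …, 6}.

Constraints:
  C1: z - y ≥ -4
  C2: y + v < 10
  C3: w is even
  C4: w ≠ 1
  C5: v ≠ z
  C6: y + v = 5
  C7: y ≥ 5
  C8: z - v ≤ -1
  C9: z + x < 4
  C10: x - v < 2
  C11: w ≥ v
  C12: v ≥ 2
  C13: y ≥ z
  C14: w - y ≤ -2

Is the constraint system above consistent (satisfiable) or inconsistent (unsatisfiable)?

From constraint 7: y ≥ 5. From constraint 12: v ≥ 2. Hence y + v ≥ 7. But constraint 6 requires y + v = 5, and 5 < 7. Contradiction.

Unsatisfiable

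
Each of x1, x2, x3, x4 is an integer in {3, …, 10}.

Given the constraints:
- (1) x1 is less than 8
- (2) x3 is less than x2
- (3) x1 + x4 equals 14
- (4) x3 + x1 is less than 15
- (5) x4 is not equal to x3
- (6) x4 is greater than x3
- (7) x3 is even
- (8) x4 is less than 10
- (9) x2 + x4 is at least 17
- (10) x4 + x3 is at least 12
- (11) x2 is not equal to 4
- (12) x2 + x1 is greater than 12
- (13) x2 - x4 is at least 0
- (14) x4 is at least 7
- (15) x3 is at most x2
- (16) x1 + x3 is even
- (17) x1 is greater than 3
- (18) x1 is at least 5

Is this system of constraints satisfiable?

Setting (x1, x2, x3, x4) = (6, 9, 6, 8) satisfies everything: constraint 3: x1 + x4 = 14; constraint 4: x3 + x1 = 12, and the others follow.

Satisfiable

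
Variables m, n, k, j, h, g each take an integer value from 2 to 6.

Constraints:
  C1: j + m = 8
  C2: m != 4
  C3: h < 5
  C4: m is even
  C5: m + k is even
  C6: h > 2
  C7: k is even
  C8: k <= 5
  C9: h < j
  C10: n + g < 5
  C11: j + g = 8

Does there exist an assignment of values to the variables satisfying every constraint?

Take m = 2, n = 2, k = 2, j = 6, h = 3, g = 2. Then constraint 1: j + m = 8; constraint 10: n + g = 4; constraint 11: j + g = 8, and every other listed constraint is also met.

Satisfiable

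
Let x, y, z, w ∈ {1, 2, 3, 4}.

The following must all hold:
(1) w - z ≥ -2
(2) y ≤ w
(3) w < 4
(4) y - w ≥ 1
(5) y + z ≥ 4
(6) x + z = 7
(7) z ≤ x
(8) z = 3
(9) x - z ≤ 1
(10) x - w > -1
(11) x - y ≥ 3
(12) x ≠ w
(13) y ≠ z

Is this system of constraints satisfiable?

Constraints 1, 4, 9, and 11 give y − w ≥ 1, w − z ≥ -2, z − x ≥ -1, x − y ≥ 3.
Adding all 4 inequalities: the left sides telescope to 0, and the right sides sum to 1 + (-2) + (-1) + 3 = 1. So 0 ≥ 1, which is false.

Unsatisfiable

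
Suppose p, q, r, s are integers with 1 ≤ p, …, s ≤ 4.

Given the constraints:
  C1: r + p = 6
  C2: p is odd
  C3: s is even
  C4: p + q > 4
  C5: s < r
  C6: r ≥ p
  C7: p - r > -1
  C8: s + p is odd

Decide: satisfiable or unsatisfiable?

Satisfiable

The assignment p = 3, q = 4, r = 3, s = 2 works:
  constraint 1 holds since r + p = 6.
  constraint 4 holds since p + q = 7.
The rest check out directly.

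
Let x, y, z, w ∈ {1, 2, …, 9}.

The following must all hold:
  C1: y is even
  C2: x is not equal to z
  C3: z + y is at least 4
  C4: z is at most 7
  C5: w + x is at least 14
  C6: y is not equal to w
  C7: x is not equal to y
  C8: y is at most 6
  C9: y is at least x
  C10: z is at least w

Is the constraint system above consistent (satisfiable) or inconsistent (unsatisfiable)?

Unsatisfiable

From constraints 4 and 10: w ≤ z ≤ 7. From constraints 8 and 9: x ≤ y ≤ 6. Hence w + x ≤ 13. But constraint 5 requires w + x ≥ 14, and 14 > 13. Contradiction.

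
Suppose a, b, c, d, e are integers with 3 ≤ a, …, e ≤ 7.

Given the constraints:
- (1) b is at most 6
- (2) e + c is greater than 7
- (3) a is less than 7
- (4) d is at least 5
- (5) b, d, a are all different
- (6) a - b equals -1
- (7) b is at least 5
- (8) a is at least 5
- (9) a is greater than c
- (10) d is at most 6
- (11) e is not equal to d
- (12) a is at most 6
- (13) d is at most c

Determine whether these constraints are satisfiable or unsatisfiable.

Unsatisfiable

Constraints 1, 4, 7, 8, 10, and 12 confine each of b, d, a to the 2 values {5, 6}.
Constraint 5 requires all 3 of them to be distinct, but only 2 values are available — impossible by the pigeonhole principle.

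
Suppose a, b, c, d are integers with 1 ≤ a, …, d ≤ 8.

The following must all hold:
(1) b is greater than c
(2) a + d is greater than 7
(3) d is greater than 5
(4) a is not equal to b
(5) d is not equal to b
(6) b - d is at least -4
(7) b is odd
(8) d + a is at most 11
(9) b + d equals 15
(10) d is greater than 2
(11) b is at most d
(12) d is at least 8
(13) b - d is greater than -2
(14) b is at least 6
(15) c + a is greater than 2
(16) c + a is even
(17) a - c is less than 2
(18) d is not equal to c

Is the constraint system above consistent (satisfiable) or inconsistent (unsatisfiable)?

The assignment a = 2, b = 7, c = 2, d = 8 works:
  constraint 2 holds since a + d = 10.
  constraint 6 holds since b - d = -1.
The rest check out directly.

Satisfiable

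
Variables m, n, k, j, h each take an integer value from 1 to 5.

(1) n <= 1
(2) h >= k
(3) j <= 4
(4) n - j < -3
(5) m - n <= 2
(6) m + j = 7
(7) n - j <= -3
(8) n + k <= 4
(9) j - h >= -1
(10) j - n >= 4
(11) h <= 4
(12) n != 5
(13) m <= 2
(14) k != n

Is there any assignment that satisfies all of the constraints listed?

Unsatisfiable

From constraint 13: m ≤ 2. From constraint 3: j ≤ 4. Hence m + j ≤ 6. But constraint 6 requires m + j = 7, and 7 > 6. Contradiction.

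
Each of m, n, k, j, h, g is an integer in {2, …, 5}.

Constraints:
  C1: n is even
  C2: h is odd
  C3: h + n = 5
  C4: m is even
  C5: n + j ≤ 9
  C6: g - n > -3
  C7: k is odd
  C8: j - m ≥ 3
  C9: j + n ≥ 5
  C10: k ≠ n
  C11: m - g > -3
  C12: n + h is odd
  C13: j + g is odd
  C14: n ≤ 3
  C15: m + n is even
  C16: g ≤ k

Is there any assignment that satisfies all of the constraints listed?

Satisfiable

The assignment m = 2, n = 2, k = 5, j = 5, h = 3, g = 2 works:
  constraint 3 holds since h + n = 5.
  constraint 5 holds since n + j = 7.
  constraint 6 holds since g - n = 0.
The rest check out directly.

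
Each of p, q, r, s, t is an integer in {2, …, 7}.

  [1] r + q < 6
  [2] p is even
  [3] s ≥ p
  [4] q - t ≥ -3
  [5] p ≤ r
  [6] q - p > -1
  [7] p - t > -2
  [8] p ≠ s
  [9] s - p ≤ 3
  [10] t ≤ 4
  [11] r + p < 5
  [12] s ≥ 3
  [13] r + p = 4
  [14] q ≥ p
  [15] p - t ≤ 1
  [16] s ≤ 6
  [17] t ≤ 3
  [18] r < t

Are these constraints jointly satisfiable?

Setting (p, q, r, s, t) = (2, 3, 2, 5, 3) satisfies everything: constraint 1: r + q = 5; constraint 4: q - t = 0; constraint 6: q - p = 1, and the others follow.

Satisfiable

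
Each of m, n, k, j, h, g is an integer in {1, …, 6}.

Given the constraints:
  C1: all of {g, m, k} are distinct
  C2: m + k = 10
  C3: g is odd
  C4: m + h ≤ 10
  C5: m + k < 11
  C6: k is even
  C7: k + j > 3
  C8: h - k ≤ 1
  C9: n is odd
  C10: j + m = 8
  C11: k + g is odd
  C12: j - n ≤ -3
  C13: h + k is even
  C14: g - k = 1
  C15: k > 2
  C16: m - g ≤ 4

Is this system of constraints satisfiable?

Satisfiable

Take m = 6, n = 5, k = 4, j = 2, h = 4, g = 5. Then constraint 2: m + k = 10; constraint 4: m + h = 10, and every other listed constraint is also met.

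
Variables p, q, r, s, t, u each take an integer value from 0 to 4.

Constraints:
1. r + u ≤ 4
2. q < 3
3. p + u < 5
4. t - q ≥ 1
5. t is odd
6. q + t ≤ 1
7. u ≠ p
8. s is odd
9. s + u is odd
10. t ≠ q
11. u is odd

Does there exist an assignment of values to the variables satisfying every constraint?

Unsatisfiable

Constraint 8 makes s odd and constraint 11 makes u odd, so s + u must be even. Constraint 9 says s + u is odd — contradiction.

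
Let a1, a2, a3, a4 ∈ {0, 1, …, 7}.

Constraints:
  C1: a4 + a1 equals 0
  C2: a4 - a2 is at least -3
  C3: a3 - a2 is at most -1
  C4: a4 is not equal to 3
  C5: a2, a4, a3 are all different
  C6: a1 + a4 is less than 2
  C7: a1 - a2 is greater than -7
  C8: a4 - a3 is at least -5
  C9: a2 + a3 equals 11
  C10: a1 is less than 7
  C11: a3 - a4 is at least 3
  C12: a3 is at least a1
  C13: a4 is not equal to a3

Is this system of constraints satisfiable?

Unsatisfiable

Constraints 2, 3, and 11 give a3 − a4 ≥ 3, a4 − a2 ≥ -3, a2 − a3 ≥ 1.
Adding all 3 inequalities: the left sides telescope to 0, and the right sides sum to 3 + (-3) + 1 = 1. So 0 ≥ 1, which is false.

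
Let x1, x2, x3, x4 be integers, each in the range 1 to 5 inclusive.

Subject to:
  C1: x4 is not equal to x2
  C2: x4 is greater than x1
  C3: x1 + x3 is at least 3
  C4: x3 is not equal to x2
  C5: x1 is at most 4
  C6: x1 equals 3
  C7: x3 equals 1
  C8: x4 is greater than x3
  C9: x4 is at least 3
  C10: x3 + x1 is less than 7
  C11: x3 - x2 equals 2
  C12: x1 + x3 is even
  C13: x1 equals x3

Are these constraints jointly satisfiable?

Constraint 6 fixes x1 = 3 and constraint 7 fixes x3 = 1, but constraint 13 requires x1 = x3. Since 3 ≠ 1, contradiction.

Unsatisfiable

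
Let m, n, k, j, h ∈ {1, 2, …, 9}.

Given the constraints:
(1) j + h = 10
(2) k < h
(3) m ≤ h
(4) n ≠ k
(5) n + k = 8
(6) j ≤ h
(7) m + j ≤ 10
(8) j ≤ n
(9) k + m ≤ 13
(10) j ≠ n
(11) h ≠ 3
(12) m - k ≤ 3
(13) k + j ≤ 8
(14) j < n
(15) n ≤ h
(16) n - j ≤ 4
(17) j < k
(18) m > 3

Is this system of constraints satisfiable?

Satisfiable

One satisfying assignment is m = 6, n = 2, k = 6, j = 1, h = 9.
For the less obvious constraints — constraint 1: j + h = 10; constraint 5: n + k = 8 — and the others hold by inspection.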